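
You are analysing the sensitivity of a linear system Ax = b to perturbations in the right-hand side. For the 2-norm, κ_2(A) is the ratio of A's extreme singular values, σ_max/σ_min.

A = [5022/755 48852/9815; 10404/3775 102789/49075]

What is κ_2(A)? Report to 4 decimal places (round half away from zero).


377.5000

AᵀA = [738755316/14250625 554060412/14250625; 554060412/14250625 415553409/14250625]; tr = 46172349/570025, det = 26244/570025
solving λ² − 46172349/570025·λ + 26244/570025 = 0 gives λ = 81, 324/570025
κ_2(A) = √(λ_max/λ_min) = √(81 / (324/570025)) = 377.5000


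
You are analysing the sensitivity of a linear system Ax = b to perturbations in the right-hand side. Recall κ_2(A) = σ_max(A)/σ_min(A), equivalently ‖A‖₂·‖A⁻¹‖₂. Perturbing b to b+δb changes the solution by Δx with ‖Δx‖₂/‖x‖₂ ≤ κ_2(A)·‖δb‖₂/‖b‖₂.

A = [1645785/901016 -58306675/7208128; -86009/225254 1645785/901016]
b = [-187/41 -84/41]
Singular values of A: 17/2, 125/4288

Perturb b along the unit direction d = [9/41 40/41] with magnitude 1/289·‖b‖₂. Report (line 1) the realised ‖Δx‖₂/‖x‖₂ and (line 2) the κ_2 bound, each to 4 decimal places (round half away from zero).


0.0058
1.0089

σ_max = 17/2, σ_min = 125/4288
κ = σ_max/σ_min = (17/2)/(125/4288) = 291.5840
worst-case relative error ≤ 291.5840 × 1/289 = 1.0089
solve Ax = b  →  x = [-100.5053 -22.1313]
2-norm of b is 5.0000; of x, 102.9131
with δb = [0.0038 0.0169], A·Δx = δb → ‖Δx‖ = 0.5935
realised ‖Δx‖/‖x‖ = 0.0058
tightness: 0.0058 against a bound of 1.0089 (unrounded ratio ≈ 0.0057)


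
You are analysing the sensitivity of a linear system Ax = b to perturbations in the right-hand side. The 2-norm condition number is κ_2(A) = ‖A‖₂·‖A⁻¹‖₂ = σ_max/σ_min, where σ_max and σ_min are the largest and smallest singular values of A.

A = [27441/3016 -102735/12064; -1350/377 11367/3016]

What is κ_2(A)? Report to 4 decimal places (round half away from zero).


M = AᵀA = [5145849/53824 -19587015/215296; -19587015/215296 74685321/861184]. tr(M)=186705/1024, det(M)=59049/4096
char-poly roots: 729/4 and 81/1024
κ = σ_max/σ_min = (27/2)/(9/32) = 48.0000

48.0000


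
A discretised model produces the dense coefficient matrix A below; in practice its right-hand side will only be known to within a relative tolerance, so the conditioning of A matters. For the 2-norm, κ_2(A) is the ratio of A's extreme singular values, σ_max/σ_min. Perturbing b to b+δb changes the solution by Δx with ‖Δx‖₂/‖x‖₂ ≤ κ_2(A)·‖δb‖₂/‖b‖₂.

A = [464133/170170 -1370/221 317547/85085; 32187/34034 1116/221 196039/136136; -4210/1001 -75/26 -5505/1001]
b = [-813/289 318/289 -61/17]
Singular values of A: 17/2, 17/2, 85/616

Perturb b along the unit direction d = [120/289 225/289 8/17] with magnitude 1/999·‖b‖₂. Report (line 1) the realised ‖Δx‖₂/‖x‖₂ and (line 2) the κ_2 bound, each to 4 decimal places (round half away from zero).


0.0023
0.0617

σ_max = 17/2, σ_min = 85/616
condition number: (17/2) ÷ (85/616) = 61.6000
bound on ‖Δx‖/‖x‖: κ·ε = 61.6000·1/999 = 0.0617
solve Ax = b  →  x = [11.7093 0.4615 -8.5444]
2-norm of b is 4.6904; of x, 14.5027
re-solving with b+δb shifts x by Δx of norm 0.0340
realised ‖Δx‖/‖x‖ = 0.0023
so the bound overstates the realised error by a factor of ≈ 26.2819 (computed from the unrounded values)


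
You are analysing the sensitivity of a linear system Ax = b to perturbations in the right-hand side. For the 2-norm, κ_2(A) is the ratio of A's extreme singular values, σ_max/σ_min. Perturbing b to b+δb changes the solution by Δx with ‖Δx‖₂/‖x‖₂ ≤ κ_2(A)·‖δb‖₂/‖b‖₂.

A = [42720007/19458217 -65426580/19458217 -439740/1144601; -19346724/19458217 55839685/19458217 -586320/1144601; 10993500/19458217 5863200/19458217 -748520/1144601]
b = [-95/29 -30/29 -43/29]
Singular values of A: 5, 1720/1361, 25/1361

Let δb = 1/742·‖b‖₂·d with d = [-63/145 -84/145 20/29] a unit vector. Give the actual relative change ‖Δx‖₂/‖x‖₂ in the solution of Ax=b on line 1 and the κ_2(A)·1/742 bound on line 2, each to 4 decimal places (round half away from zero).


σ_max = 5, σ_min = 25/1361
condition number: 5 ÷ (25/1361) = 272.2000
κ_2(A)·‖δb‖/‖b‖ = 0.3668
solve Ax = b  →  x = [33.1514 18.1341 39.2638]
‖b‖₂ = 3.7417 and ‖x‖₂ = 54.4932
re-solving with b+δb shifts x by Δx of norm 0.2745
dividing the unrounded norms, ‖Δx‖/‖x‖ = 0.0050
realised/bound (from unrounded values) ≈ 0.0137

0.0050
0.3668


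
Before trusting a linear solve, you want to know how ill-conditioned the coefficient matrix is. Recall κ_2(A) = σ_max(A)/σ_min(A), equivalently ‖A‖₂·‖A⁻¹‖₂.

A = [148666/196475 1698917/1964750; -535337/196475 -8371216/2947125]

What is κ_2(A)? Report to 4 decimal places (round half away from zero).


81.3000

AᵀA = [493899653/61763881 7776445523/926458215; 7776445523/926458215 490057440049/55587492900]; tr = 1111256989/66096900, det = 2825761/66096900
char-poly roots: 1681/100 and 1681/660969
κ = σ_max/σ_min = (41/10)/(41/813) = 81.3000


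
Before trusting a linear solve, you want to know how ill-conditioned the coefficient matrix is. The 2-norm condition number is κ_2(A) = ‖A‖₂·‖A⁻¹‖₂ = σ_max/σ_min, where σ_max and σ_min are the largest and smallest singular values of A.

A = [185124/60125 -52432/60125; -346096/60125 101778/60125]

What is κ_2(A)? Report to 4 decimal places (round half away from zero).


240.5000

M = AᵀA = [154053336592/3615015625 -44931380256/3615015625; -44931380256/3615015625 13107875908/3615015625]. tr(M)=53491588/1156805, det(M)=5345344/144600625
λ_max, λ_min = (53491588/1156805 ± √71528802852510864/33454945200625)/2 = 1156/25, 4624/5784025
σ_max=√(1156/25)=(34/5), σ_min=√(4624/5784025)=(68/2405) → κ = 240.5000


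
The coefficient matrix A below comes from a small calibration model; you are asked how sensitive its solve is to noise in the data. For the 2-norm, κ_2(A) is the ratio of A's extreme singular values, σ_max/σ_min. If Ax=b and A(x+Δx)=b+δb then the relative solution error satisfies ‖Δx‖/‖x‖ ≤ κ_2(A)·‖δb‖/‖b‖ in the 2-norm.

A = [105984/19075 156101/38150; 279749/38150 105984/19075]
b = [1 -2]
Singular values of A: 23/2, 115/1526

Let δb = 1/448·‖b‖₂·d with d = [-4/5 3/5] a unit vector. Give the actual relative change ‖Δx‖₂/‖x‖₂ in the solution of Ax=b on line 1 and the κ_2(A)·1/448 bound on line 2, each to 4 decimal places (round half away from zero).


σ_max = 23/2, σ_min = 115/1526
κ = σ_max/σ_min = (23/2)/(115/1526) = 152.6000
κ_2(A)·‖δb‖/‖b‖ = 0.3406
solve Ax = b  →  x = [15.8539 -21.2835]
‖b‖ = 2.2361, ‖x‖ = 26.5393
re-solving with b+δb shifts x by Δx of norm 0.0662
dividing the unrounded norms, ‖Δx‖/‖x‖ = 0.0025
realised/bound (from unrounded values) ≈ 0.0073

0.0025
0.3406


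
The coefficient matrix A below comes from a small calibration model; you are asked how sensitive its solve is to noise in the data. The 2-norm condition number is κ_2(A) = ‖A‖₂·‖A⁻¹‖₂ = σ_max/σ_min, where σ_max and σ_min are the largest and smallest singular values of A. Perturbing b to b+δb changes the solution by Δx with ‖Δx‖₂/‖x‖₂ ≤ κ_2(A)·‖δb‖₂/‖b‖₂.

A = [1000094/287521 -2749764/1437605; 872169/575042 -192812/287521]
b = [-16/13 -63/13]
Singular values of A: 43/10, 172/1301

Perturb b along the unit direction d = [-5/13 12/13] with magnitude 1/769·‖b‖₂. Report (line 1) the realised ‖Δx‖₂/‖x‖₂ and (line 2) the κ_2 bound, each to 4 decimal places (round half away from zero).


0.0016
0.0423

largest singular value 43/10, smallest 172/1301
κ = σ_max/σ_min = (43/10)/(172/1301) = 32.5250
perturbation bound = 32.5250·1/769 = 0.0423
solve Ax = b  →  x = [-14.8536 -26.3680]
‖b‖₂ = 5.0000 and ‖x‖₂ = 30.2639
with δb = [-0.0025 0.0060], A·Δx = δb → ‖Δx‖ = 0.0492
dividing the unrounded norms, ‖Δx‖/‖x‖ = 0.0016
so the bound overstates the realised error by a factor of ≈ 26.0269 (computed from the unrounded values)


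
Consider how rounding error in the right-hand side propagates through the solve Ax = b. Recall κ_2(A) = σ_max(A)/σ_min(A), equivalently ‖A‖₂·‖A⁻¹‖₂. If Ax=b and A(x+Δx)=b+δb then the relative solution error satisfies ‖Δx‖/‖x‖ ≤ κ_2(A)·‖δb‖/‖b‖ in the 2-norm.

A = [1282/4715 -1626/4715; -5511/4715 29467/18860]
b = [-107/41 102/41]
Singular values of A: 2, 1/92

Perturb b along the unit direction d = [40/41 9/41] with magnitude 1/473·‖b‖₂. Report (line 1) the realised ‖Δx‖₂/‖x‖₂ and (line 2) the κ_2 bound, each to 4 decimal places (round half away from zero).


0.0038
0.3890

σ_max = 2, σ_min = 1/92
condition number: 2 ÷ (1/92) = 184.0000
bound on ‖Δx‖/‖x‖: κ·ε = 184.0000·1/473 = 0.3890
solve Ax = b  →  x = [-148.1000 -109.2000]
‖b‖ = 3.6056, ‖x‖ = 184.0061
δb = ε·‖b‖·d = [0.0074 0.0017]; solving A·Δx = δb gives ‖Δx‖ = 0.7013
realised ‖Δx‖/‖x‖ = 0.0038
realised/bound (from unrounded values) ≈ 0.0098


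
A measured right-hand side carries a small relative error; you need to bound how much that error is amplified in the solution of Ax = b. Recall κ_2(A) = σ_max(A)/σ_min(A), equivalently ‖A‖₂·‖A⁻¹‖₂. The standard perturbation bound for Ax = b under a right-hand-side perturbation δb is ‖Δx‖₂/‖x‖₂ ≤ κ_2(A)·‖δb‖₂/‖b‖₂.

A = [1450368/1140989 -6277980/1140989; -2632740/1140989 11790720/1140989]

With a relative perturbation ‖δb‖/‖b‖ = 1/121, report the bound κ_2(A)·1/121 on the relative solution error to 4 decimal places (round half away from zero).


form AᵀA = [31262585616/4504691689 -138917928960/4504691689; -138917928960/4504691689 617419069200/4504691689] with trace 385890336/2679769 and determinant 518400/2679769
solving λ² − 385890336/2679769·λ + 518400/2679769 = 0 gives λ = 144, 3600/2679769
κ_2(A) = √(λ_max/λ_min) = √(144 / (3600/2679769)) = 327.4000
perturbation bound = 327.4000·1/121 = 2.7058

2.7058


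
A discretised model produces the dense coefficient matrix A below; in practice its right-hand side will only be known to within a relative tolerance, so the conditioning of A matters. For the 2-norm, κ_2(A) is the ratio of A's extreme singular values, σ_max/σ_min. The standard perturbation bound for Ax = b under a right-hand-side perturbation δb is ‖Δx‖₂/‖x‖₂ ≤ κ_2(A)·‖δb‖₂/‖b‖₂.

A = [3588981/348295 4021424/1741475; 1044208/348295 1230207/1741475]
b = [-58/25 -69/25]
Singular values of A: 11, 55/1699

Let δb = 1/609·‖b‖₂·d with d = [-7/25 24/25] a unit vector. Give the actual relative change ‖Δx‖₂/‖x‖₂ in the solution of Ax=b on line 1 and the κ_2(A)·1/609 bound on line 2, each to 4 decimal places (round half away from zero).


from the listed singular values, σ₁ = 11, σ_n = 55/1699
κ_2(A) = 11 / (55/1699) = 339.8000
bound on ‖Δx‖/‖x‖: κ·ε = 339.8000·1/609 = 0.5580
solve Ax = b  →  x = [13.2958 -60.3348]
‖b‖₂ = 3.6056 and ‖x‖₂ = 61.7824
Δx = A⁻¹·δb where δb = 1/609·3.6056·d; ‖Δx‖ = 0.1829
dividing the unrounded norms, ‖Δx‖/‖x‖ = 0.0030
realised/bound (from unrounded values) ≈ 0.0053

0.0030
0.5580


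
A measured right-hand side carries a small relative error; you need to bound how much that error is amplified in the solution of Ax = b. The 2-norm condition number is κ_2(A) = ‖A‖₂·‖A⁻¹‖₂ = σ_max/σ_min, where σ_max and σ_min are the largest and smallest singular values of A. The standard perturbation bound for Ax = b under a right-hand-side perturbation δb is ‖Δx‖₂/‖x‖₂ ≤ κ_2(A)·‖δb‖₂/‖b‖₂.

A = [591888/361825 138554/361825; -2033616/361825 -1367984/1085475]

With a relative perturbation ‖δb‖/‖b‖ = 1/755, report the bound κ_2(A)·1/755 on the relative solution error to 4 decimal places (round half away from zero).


0.5260

M = AᵀA = [7177480704/209467729 1614922400/209467729; 1614922400/209467729 3270648196/1885209561]. tr(M)=40373572/1121481, det(M)=1024/124609
char-poly roots: 36 and 256/1121481
σ_max=√36=6, σ_min=√(256/1121481)=(16/1059) → κ = 397.1250
bound on ‖Δx‖/‖x‖: κ·ε = 397.1250·1/755 = 0.5260


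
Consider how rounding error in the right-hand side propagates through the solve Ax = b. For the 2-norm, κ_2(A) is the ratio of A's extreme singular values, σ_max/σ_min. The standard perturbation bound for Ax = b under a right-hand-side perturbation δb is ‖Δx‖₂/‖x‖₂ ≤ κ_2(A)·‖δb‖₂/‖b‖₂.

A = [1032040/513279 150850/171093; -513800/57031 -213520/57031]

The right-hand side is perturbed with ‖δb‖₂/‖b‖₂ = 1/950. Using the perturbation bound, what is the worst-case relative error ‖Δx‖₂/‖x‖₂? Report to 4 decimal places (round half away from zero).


M = AᵀA = [13354153600/156725361 1854706000/52241787; 1854706000/52241787 257628100/17413929]. tr(M)=92738500/927369, det(M)=160000/927369
eigenvalues of AᵀA: λ = (tr ± √(tr²−4·det))/2 = 100, 1600/927369
κ = σ_max/σ_min = 10/(40/963) = 240.7500
bound on ‖Δx‖/‖x‖: κ·ε = 240.7500·1/950 = 0.2534

0.2534


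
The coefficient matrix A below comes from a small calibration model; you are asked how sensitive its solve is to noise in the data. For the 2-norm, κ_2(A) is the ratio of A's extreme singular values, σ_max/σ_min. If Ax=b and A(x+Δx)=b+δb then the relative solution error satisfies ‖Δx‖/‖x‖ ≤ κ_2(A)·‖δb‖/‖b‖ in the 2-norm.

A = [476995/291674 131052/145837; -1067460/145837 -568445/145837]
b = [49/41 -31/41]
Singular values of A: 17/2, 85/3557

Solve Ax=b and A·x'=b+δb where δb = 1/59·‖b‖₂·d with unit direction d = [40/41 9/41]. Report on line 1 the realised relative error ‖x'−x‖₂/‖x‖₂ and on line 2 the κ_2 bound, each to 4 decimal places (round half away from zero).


largest singular value 17/2, smallest 85/3557
κ_2(A) = (17/2) / (85/3557) = 355.7000
perturbation bound = 355.7000·1/59 = 6.0288
solve Ax = b  →  x = [-19.5889 36.9792]
‖b‖ = 1.4142, ‖x‖ = 41.8472
with δb = [0.0234 0.0053], A·Δx = δb → ‖Δx‖ = 1.0031
realised ‖Δx‖/‖x‖ = 0.0240
so the bound overstates the realised error by a factor of ≈ 251.5189 (computed from the unrounded values)

0.0240
6.0288


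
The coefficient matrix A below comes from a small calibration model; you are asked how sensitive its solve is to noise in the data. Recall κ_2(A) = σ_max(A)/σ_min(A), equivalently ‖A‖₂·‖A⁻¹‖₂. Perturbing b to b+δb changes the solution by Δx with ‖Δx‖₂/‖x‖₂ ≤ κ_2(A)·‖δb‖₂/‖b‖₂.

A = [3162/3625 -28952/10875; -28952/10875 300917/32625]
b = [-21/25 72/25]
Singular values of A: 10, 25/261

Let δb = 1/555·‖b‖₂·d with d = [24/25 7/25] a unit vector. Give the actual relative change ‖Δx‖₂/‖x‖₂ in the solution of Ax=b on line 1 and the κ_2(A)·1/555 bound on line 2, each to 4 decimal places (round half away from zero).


largest singular value 10, smallest 25/261
condition number: 10 ÷ (25/261) = 104.4000
bound on ‖Δx‖/‖x‖: κ·ε = 104.4000·1/555 = 0.1881
solve Ax = b  →  x = [-0.0840 0.2880]
2-norm of b is 3.0000; of x, 0.3000
δb = ε·‖b‖·d = [0.0052 0.0015]; solving A·Δx = δb gives ‖Δx‖ = 0.0564
relative error = 0.1881
tightness: 0.1881 against a bound of 0.1881; the bound is attained (ratio 1)

0.1881
0.1881


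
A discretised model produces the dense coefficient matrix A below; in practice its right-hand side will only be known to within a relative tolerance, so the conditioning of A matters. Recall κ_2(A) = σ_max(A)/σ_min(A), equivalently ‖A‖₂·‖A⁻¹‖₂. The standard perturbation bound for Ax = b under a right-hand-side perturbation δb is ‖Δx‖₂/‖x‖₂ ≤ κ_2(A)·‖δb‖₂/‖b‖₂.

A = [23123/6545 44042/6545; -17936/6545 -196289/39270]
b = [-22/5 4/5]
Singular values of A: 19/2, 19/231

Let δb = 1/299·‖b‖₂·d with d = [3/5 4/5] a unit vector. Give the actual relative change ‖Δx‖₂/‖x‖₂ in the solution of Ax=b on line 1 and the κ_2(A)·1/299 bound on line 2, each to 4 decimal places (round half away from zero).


0.0075
0.3863

largest singular value 19/2, smallest 19/231
condition number: (19/2) ÷ (19/231) = 115.5000
perturbation bound = 115.5000·1/299 = 0.3863
solve Ax = b  →  x = [21.2570 -11.8142]
2-norm of b is 4.4721; of x, 24.3194
δb = ε·‖b‖·d = [0.0090 0.0120]; solving A·Δx = δb gives ‖Δx‖ = 0.1818
relative error = 0.0075
realised/bound (from unrounded values) ≈ 0.0194


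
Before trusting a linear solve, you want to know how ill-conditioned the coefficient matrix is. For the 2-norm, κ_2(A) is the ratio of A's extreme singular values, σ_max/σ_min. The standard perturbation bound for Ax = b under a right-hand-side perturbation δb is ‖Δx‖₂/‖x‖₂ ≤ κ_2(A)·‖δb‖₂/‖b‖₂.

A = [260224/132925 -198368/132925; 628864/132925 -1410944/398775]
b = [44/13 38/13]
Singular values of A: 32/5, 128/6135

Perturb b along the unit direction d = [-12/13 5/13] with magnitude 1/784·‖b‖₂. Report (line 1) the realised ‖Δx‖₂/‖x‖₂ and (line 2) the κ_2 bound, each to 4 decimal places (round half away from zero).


0.0029
0.3913

largest singular value 32/5, smallest 128/6135
κ = σ_max/σ_min = (32/5)/(128/6135) = 306.7500
worst-case relative error ≤ 306.7500 × 1/784 = 0.3913
solve Ax = b  →  x = [-57.0156 -77.0625]
‖b‖₂ = 4.4721 and ‖x‖₂ = 95.8614
δb = ε·‖b‖·d = [-0.0053 0.0022]; solving A·Δx = δb gives ‖Δx‖ = 0.2734
dividing the unrounded norms, ‖Δx‖/‖x‖ = 0.0029
so the bound overstates the realised error by a factor of ≈ 137.1857 (computed from the unrounded values)


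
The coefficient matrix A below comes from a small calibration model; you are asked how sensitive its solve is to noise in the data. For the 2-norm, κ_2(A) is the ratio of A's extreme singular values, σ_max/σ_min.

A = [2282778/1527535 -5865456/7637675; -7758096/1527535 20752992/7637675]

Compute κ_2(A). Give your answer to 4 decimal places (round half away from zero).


224.6375

AᵀA = [2615965157700/93334527049 -1395145905120/93334527049; -1395145905120/93334527049 744144401664/93334527049]; tr = 11626676676/322956841, det = 8294400/322956841
λ_max, λ_min = (11626676676/322956841 ± √135168895595354447376/104301121148699281)/2 = 36, 230400/322956841
κ = σ_max/σ_min = 6/(480/17971) = 224.6375


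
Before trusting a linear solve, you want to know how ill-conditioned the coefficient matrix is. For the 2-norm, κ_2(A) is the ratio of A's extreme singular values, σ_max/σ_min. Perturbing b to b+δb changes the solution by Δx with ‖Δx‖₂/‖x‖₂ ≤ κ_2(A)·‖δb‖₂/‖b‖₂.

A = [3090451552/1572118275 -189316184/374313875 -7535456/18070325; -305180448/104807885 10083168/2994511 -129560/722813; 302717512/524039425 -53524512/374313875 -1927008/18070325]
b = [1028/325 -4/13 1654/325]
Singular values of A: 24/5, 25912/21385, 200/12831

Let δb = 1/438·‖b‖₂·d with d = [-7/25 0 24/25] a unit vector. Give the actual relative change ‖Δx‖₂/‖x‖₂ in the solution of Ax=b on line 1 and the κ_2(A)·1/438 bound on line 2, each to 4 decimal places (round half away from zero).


0.0034
0.7031

largest singular value 24/5, smallest 200/12831
κ = σ_max/σ_min = (24/5)/(200/12831) = 307.9440
worst-case relative error ≤ 307.9440 × 1/438 = 0.7031
solve Ax = b  →  x = [70.4722 73.3917 235.6103]
‖b‖₂ = 6.0000 and ‖x‖₂ = 256.6416
re-solving with b+δb shifts x by Δx of norm 0.8788
dividing the unrounded norms, ‖Δx‖/‖x‖ = 0.0034
realised/bound (from unrounded values) ≈ 0.0049


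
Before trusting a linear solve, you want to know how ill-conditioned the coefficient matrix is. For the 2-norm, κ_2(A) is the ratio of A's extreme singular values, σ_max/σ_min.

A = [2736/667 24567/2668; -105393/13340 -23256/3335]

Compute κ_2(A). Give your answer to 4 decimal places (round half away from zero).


M = AᵀA = [16768089/211600 1228122/13225; 1228122/13225 28230561/211600]. tr(M)=899973/4232, det(M)=263900025/135424
char-poly roots: 3249/16 and 81225/8464
σ_max=√(3249/16)=(57/4), σ_min=√(81225/8464)=(285/92) → κ = 4.6000

4.6000


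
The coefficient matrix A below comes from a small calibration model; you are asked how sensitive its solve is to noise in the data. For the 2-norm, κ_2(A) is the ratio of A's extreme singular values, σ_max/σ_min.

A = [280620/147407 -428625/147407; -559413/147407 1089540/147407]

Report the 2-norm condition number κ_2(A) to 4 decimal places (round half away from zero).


26.6800

AᵀA = [2317695201/128572921 -4318246080/128572921; -4318246080/128572921 8111342025/128572921]; tr = 36086634/444889, det = 4100625/444889
λ_max, λ_min = (36086634/444889 ± √1294947861627456/197926222321)/2 = 81, 50625/444889
κ_2(A) = √(λ_max/λ_min) = √(81 / (50625/444889)) = 26.6800


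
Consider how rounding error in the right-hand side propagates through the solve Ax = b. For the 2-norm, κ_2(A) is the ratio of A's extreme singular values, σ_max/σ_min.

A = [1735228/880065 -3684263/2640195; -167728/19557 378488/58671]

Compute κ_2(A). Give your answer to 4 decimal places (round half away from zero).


160.9875

form AᵀA = [35680962064/460746225 -80277324644/1382238675; -80277324644/1382238675 180643340449/4146716025] with trace 20070879961/165868641 and determinant 93702400/165868641
λ_max, λ_min = (20070879961/165868641 ± √402778053249885607921/27512406067186881)/2 = 121, 774400/165868641
σ_max=√121=11, σ_min=√(774400/165868641)=(880/12879) → κ = 160.9875


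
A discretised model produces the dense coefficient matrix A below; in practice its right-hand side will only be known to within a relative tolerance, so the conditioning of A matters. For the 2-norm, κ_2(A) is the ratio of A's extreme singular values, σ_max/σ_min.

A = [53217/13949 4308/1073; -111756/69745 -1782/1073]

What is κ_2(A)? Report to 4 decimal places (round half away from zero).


370.0000

M = AᵀA = [492843969/28783225 103495644/5756645; 103495644/5756645 21734388/1151329]. tr(M)=1232109/34225, det(M)=324/34225
λ_max, λ_min = (1232109/34225 ± √1518048232281/1171350625)/2 = 36, 9/34225
κ_2(A) = √(λ_max/λ_min) = √(36 / (9/34225)) = 370.0000


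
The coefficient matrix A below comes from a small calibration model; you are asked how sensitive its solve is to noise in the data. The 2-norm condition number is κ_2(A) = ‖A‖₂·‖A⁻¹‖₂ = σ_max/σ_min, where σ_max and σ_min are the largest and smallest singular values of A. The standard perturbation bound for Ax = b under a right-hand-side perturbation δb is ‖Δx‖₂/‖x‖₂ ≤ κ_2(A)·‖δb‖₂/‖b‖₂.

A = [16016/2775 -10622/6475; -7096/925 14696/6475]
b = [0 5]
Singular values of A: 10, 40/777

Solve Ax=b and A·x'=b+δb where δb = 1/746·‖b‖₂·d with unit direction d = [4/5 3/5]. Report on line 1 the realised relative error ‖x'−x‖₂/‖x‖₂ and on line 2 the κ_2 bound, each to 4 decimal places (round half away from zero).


largest singular value 10, smallest 40/777
κ = σ_max/σ_min = 10/(40/777) = 194.2500
perturbation bound = 194.2500·1/746 = 0.2604
solve Ax = b  →  x = [15.9330 56.0560]
2-norm of b is 5.0000; of x, 58.2764
Δx = A⁻¹·δb where δb = 1/746·5.0000·d; ‖Δx‖ = 0.1302
realised ‖Δx‖/‖x‖ = 0.0022
so the bound overstates the realised error by a factor of ≈ 116.5527 (computed from the unrounded values)

0.0022
0.2604


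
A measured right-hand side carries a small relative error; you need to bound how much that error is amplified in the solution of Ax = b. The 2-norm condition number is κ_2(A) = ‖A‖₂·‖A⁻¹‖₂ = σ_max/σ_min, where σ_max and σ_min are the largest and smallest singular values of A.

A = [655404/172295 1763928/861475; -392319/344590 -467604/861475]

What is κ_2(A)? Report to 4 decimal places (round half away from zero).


form AᵀA = [4405016025/279393572 587204910/69848393; 587204910/69848393 313420752/69848393] with trace 332864649/16434916 and determinant 291600/4108729
λ_max, λ_min = (332864649/16434916 ± √110722195809803601/270106463927056)/2 = 81/4, 14400/4108729
κ_2(A) = √(λ_max/λ_min) = √((81/4) / (14400/4108729)) = 76.0125

76.0125


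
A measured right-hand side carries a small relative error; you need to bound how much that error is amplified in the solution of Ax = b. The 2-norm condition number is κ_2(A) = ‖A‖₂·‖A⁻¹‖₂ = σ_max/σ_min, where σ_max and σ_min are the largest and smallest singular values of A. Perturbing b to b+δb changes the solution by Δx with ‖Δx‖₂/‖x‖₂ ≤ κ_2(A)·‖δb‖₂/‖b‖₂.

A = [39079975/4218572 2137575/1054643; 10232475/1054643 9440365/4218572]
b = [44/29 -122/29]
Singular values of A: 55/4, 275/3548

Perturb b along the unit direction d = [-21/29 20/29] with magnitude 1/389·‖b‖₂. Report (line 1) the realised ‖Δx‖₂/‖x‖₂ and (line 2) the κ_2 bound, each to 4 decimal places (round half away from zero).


largest singular value 55/4, smallest 275/3548
κ_2(A) = (55/4) / (275/3548) = 177.4000
worst-case relative error ≤ 177.4000 × 1/389 = 0.4560
solve Ax = b  →  x = [11.1865 -50.3805]
‖b‖ = 4.4721, ‖x‖ = 51.6075
Δx = A⁻¹·δb where δb = 1/389·4.4721·d; ‖Δx‖ = 0.1483
realised ‖Δx‖/‖x‖ = 0.0029
realised/bound (from unrounded values) ≈ 0.0063

0.0029
0.4560


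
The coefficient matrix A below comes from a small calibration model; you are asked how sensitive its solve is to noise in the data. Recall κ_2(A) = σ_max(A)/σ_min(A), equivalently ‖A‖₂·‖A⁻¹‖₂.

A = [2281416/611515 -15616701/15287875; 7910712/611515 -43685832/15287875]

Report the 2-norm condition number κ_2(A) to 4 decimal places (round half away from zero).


74.5750

M = AᵀA = [2711368932480/14958023809 -3049713815688/74790119045; -3049713815688/74790119045 3443733228249/373950595225]. tr(M)=42372371529/222457225, det(M)=1450695744/222457225
solving λ² − 42372371529/222457225·λ + 1450695744/222457225 = 0 gives λ = 4761/25, 304704/8898289
σ_max=√(4761/25)=(69/5), σ_min=√(304704/8898289)=(552/2983) → κ = 74.5750


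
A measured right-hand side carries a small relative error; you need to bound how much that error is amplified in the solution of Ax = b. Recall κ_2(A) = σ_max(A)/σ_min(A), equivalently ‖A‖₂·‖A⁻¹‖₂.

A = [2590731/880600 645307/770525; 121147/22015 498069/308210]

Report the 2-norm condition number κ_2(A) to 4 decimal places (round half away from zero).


290.0800

M = AᵀA = [104479031449/2683240000 26663575653/2347835000; 26663575653/2347835000 27223192789/8217422500]. tr(M)=8888069801/210366016, det(M)=17850625/841464064
solving λ² − 8888069801/210366016·λ + 17850625/841464064 = 0 gives λ = 169/4, 105625/210366016
κ_2(A) = √(λ_max/λ_min) = √((169/4) / (105625/210366016)) = 290.0800


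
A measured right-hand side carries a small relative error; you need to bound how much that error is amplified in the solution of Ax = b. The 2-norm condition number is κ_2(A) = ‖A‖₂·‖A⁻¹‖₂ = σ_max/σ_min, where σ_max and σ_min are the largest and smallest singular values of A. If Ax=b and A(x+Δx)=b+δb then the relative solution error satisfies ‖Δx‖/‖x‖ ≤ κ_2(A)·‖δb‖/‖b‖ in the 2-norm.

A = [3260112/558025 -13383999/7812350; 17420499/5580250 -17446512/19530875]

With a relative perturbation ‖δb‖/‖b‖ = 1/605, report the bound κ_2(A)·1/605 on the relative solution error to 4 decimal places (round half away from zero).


0.6077

AᵀA = [4727705227209/107748062500 -2413080170496/188559109375; -2413080170496/188559109375 19708681158009/5279655062500]; tr = 201092989833/4223724050, det = 22667121/1351591696
char-poly roots: 4761/100 and 119025/337897924
σ_max=√(4761/100)=(69/10), σ_min=√(119025/337897924)=(345/18382) → κ = 367.6400
κ_2(A)·‖δb‖/‖b‖ = 0.6077


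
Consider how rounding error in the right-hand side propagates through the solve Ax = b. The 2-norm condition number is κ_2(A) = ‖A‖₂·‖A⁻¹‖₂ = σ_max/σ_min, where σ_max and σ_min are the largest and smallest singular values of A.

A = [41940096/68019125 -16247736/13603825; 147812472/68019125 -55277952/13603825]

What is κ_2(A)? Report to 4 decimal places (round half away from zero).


M = AᵀA = [37771997649984/7402562185225 -14163523743744/1480512437045; -14163523743744/1480512437045 5311425443904/296102487409]. tr(M)=590164822656/25614402025, det(M)=8294400/1024576081
solving λ² − 590164822656/25614402025·λ + 8294400/1024576081 = 0 gives λ = 576/25, 360000/1024576081
κ_2(A) = √(λ_max/λ_min) = √((576/25) / (360000/1024576081)) = 256.0720

256.0720


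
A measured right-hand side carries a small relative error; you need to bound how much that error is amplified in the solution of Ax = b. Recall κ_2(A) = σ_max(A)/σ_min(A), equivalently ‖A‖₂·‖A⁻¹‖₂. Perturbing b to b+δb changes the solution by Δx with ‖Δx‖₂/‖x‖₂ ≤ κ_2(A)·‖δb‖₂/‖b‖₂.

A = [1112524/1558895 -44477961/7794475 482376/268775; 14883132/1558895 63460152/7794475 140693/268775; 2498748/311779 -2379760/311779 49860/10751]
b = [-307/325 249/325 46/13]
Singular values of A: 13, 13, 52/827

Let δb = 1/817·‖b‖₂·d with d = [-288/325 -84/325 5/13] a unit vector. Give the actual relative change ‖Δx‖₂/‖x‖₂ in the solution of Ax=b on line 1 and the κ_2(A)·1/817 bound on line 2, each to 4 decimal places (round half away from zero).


0.0023
0.2531

largest singular value 13, smallest 52/827
condition number: 13 ÷ (52/827) = 206.7500
κ_2(A)·‖δb‖/‖b‖ = 0.2531
solve Ax = b  →  x = [-8.6516 8.3458 29.4497]
2-norm of b is 3.7417; of x, 31.8086
Δx = A⁻¹·δb where δb = 1/817·3.7417·d; ‖Δx‖ = 0.0728
dividing the unrounded norms, ‖Δx‖/‖x‖ = 0.0023
realised/bound (from unrounded values) ≈ 0.0090


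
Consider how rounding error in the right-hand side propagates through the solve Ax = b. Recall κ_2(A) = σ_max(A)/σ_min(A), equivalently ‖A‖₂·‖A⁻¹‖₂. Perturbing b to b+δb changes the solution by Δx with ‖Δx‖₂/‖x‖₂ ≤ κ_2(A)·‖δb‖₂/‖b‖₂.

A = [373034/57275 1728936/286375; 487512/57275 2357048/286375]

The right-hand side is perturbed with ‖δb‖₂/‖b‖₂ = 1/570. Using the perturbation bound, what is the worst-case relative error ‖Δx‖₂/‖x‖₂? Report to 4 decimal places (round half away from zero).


0.1732

form AᵀA = [15072892612/131217025 71761643856/656085125; 71761643856/656085125 341795798656/3280425625] with trace 854480516/3900625 and determinant 479785216/97515625
λ_max, λ_min = (854480516/3900625 ± √729837518270320656/15214875390625)/2 = 5476/25, 87616/3900625
so κ_2 = √((5476/25) / (87616/3900625)) = 98.7500
bound on ‖Δx‖/‖x‖: κ·ε = 98.7500·1/570 = 0.1732


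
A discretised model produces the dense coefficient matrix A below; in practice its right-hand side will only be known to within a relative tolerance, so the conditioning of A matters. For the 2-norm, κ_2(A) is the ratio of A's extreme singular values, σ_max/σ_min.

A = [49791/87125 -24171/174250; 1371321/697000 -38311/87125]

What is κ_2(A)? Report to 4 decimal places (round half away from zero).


AᵀA = [79578009/18958400 -89523/94792; -89523/94792 251909/1184900]; tr = 2039233/462400, det = 21609/46240000
eigenvalues of AᵀA: λ = (tr ± √(tr²−4·det))/2 = 441/100, 49/462400
so κ_2 = √((441/100) / (49/462400)) = 204.0000

204.0000


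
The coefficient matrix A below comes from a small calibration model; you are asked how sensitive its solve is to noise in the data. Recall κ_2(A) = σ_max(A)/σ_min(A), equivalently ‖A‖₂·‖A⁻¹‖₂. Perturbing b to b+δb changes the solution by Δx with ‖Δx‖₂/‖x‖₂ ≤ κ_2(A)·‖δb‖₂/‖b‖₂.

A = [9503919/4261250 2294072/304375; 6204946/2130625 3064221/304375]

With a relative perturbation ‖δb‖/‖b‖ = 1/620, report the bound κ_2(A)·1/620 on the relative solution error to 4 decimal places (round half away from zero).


0.5498

M = AᵀA = [9773195832409/726330062500 1196586522846/25940359375; 1196586522846/25940359375 586088667121/3705765625]. tr(M)=199434519341/1162128100, det(M)=294499921/1162128100
eigenvalues of AᵀA: λ = (tr ± √(tr²−4·det))/2 = 17161/100, 17161/11621281
κ_2(A) = √(λ_max/λ_min) = √((17161/100) / (17161/11621281)) = 340.9000
worst-case relative error ≤ 340.9000 × 1/620 = 0.5498


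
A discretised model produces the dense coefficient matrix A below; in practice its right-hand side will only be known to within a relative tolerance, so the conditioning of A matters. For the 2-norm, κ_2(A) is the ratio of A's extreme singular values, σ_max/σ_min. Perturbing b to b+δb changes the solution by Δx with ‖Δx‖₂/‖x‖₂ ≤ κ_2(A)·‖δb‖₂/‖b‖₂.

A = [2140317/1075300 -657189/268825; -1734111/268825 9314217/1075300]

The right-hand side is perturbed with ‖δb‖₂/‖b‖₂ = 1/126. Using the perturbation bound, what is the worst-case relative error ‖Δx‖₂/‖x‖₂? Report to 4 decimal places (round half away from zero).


form AᵀA = [84312339561/1850032144 -7023391578/115627009; -7023391578/115627009 149863994289/1850032144] with trace 117088166925/925016072 and determinant 64072265625/29600514304
char-poly roots: 2025/16 and 31640625/1850032144
κ_2(A) = √(λ_max/λ_min) = √((2025/16) / (31640625/1850032144)) = 86.0240
worst-case relative error ≤ 86.0240 × 1/126 = 0.6827

0.6827


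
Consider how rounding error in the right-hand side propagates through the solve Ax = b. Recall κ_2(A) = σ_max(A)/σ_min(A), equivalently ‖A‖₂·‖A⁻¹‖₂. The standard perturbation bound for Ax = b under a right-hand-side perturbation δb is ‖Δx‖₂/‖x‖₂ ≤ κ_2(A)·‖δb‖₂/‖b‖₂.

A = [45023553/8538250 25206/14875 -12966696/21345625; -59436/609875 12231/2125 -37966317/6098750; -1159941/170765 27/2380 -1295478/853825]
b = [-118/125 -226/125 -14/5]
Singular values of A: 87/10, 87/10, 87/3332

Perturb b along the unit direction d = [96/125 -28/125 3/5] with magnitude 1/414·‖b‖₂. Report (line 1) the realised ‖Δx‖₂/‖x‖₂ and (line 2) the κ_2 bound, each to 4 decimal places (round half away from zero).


from the listed singular values, σ₁ = 87/10, σ_n = 87/3332
condition number: (87/10) ÷ (87/3332) = 333.2000
perturbation bound = 333.2000·1/414 = 0.8048
solve Ax = b  →  x = [11.7837 -55.6258 -51.3247]
‖b‖₂ = 3.4641 and ‖x‖₂ = 76.5984
δb = ε·‖b‖·d = [0.0064 -0.0019 0.0050]; solving A·Δx = δb gives ‖Δx‖ = 0.3205
realised ‖Δx‖/‖x‖ = 0.0042
tightness: 0.0042 against a bound of 0.8048 (unrounded ratio ≈ 0.0052)

0.0042
0.8048


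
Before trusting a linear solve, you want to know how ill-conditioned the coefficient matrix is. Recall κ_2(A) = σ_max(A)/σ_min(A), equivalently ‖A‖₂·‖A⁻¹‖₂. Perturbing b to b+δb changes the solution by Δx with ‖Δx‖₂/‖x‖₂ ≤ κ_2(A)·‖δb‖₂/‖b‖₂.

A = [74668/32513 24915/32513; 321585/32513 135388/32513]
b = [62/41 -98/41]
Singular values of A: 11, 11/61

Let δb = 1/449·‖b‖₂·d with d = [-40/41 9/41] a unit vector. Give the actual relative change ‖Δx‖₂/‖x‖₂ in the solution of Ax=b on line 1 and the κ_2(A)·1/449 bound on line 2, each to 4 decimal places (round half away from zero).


0.0031
0.1359

from the listed singular values, σ₁ = 11, σ_n = 11/61
condition number: 11 ÷ (11/61) = 61.0000
perturbation bound = 61.0000·1/449 = 0.1359
solve Ax = b  →  x = [4.0979 -10.3077]
‖b‖ = 2.8284, ‖x‖ = 11.0924
re-solving with b+δb shifts x by Δx of norm 0.0349
relative error = 0.0031
tightness: 0.0031 against a bound of 0.1359 (unrounded ratio ≈ 0.0232)


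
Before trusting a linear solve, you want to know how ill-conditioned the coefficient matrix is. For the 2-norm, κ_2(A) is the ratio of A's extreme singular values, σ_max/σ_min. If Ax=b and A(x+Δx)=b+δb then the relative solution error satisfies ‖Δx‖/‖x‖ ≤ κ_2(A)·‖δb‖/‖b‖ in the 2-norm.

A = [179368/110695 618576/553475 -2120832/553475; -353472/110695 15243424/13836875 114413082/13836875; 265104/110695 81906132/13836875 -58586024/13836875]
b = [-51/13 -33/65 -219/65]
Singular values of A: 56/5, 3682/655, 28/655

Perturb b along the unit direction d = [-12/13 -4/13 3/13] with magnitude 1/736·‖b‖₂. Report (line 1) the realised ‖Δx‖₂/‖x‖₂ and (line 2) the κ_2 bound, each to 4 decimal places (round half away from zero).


from the listed singular values, σ₁ = 56/5, σ_n = 28/655
condition number: (56/5) ÷ (28/655) = 262.0000
worst-case relative error ≤ 262.0000 × 1/736 = 0.3560
solve Ax = b  →  x = [64.6772 -8.1393 26.0000]
‖b‖₂ = 5.1962 and ‖x‖₂ = 70.1811
Δx = A⁻¹·δb where δb = 1/736·5.1962·d; ‖Δx‖ = 0.1652
realised ‖Δx‖/‖x‖ = 0.0024
tightness: 0.0024 against a bound of 0.3560 (unrounded ratio ≈ 0.0066)

0.0024
0.3560


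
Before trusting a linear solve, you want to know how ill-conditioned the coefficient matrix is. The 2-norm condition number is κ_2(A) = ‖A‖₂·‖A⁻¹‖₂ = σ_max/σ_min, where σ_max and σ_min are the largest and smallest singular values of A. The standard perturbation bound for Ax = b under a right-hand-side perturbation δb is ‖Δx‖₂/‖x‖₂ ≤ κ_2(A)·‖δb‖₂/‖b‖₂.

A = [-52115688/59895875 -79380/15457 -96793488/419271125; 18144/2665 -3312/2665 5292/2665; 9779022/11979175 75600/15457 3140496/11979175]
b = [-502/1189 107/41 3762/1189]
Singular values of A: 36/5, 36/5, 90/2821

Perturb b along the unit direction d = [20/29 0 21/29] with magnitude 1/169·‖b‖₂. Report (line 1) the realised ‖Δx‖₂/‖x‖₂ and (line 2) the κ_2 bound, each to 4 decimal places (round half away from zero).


0.0122
1.3354

σ_max = 36/5, σ_min = 90/2821
κ_2(A) = (36/5) / (90/2821) = 225.6800
perturbation bound = 225.6800·1/169 = 1.3354
solve Ax = b  →  x = [-17.1529 0.2778 60.2980]
‖b‖₂ = 4.1231 and ‖x‖₂ = 62.6909
re-solving with b+δb shifts x by Δx of norm 0.7647
realised ‖Δx‖/‖x‖ = 0.0122
realised/bound (from unrounded values) ≈ 0.0091


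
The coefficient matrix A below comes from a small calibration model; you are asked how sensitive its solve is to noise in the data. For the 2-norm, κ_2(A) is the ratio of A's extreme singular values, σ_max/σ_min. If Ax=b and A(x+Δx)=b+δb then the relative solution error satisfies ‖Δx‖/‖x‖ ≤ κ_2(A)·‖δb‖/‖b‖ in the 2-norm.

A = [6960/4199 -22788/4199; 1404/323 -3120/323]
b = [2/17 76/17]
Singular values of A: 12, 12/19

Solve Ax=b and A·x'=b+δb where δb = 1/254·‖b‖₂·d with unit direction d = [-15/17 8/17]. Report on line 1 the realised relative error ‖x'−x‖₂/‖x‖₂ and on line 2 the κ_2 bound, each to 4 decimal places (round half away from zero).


0.0088
0.0748

σ_max = 12, σ_min = 12/19
condition number: 12 ÷ (12/19) = 19.0000
perturbation bound = 19.0000·1/254 = 0.0748
solve Ax = b  →  x = [3.0513 0.9103]
2-norm of b is 4.4721; of x, 3.1842
with δb = [-0.0155 0.0083], A·Δx = δb → ‖Δx‖ = 0.0279
relative error = 0.0088
so the bound overstates the realised error by a factor of ≈ 8.5440 (computed from the unrounded values)


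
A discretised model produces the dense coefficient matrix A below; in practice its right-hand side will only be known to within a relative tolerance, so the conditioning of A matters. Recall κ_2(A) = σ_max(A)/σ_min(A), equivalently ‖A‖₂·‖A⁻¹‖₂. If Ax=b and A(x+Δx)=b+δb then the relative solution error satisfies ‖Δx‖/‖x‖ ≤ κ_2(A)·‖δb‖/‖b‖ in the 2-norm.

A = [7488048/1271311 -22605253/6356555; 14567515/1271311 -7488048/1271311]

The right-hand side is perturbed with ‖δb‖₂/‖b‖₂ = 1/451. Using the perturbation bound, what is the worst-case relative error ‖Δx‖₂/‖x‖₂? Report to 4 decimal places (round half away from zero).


0.0780

AᵀA = [928316111161/5592497089 -2472942828096/27962485445; -2472942828096/27962485445 6618577973881/139812427225]; tr = 103205815754/483780025, det = 709956025/19351201
char-poly roots: 5329/25 and 3330625/19351201
κ = σ_max/σ_min = (73/5)/(1825/4399) = 35.1920
κ_2(A)·‖δb‖/‖b‖ = 0.0780
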